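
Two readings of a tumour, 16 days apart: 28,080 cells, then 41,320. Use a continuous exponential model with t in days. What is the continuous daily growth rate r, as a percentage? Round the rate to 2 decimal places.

41320 = 28080 · e^(r·16)
e^(16r) = 41320/28080 = 1.47151
r = ln(1.47151) / 16 = 0.38629 / 16

r ≈ 2.41% per day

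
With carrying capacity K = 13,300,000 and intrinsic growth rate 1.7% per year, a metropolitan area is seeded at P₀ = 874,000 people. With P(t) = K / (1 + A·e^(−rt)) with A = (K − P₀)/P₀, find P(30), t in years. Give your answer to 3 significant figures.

≈ 1,390,000 people

A = (13300000 − 874000)/874000 = 14.21739
P(30) = 13300000 / (1 + 14.21739·e^(−0.017·30)) = 13300000 / (1 + 14.21739·0.600496)
= 13300000 / 9.53748 ≈ 1394498.25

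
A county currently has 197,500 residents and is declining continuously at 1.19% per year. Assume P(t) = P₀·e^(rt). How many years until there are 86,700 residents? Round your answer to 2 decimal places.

t ≈ 69.18 years

86700 = 197500 · e^(-0.0119·t)
t = ln(86700/197500) / -0.0119 = ln(0.43899) / -0.0119 = -0.82328 / -0.0119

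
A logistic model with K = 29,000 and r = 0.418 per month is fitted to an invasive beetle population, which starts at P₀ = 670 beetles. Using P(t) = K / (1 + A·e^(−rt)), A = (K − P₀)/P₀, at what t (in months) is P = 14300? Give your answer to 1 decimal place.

t ≈ 8.9 months

A = (29000 − 670)/670 = 42.28358
14300 = 29000/(1 + 42.28358·e^(−0.418t)) → 1 + 42.28358·e^(−0.418t) = 2.02797
e^(−0.418t) = 0.024311 → t = ln(41.13301)/0.418 = 3.71681/0.418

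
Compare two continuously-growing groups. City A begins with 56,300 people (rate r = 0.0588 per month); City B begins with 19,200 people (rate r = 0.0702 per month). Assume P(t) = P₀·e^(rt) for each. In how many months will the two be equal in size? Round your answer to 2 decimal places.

56300·e^(0.0588t) = 19200·e^(0.0702t)
56300/19200 = e^((0.0702 − 0.0588)t) → ln(2.93229) = 0.0114·t
t = 1.07578 / 0.0114

t ≈ 94.37 months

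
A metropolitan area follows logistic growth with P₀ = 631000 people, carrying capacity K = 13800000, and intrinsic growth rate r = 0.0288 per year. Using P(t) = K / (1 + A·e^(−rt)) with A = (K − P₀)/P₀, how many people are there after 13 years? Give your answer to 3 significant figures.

≈ 899,000 people

A = (13800000 − 631000)/631000 = 20.87005
P(13) = 13800000 / (1 + 20.87005·e^(−0.0288·13)) = 13800000 / (1 + 20.87005·0.687702)
= 13800000 / 15.35237 ≈ 898884.09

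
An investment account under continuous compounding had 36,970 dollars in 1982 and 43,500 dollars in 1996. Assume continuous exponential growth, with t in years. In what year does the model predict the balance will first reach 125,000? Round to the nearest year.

year 2087

r = ln(43500/36970) / 14 = 0.16265/14 ≈ 0.011618 per year
t = ln(125000/36970) / r = 1.21821/0.011618 ≈ 104.85 years after 1982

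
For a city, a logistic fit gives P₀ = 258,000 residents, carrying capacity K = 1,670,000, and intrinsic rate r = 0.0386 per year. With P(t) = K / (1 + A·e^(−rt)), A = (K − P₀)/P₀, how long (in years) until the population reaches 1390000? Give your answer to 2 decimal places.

t ≈ 85.55 years

A = (1670000 − 258000)/258000 = 5.47287
1390000 = 1670000/(1 + 5.47287·e^(−0.0386t)) → 1 + 5.47287·e^(−0.0386t) = 1.20144
e^(−0.0386t) = 0.036807 → t = ln(27.16888)/0.0386 = 3.30207/0.0386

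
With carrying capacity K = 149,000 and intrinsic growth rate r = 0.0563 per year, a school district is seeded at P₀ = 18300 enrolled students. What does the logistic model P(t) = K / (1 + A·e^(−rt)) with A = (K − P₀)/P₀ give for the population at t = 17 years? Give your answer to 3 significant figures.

≈ 39,800 enrolled students

A = (149000 − 18300)/18300 = 7.14208
P(17) = 149000 / (1 + 7.14208·e^(−0.0563·17)) = 149000 / (1 + 7.14208·0.384005)
= 149000 / 3.74259 ≈ 39811.98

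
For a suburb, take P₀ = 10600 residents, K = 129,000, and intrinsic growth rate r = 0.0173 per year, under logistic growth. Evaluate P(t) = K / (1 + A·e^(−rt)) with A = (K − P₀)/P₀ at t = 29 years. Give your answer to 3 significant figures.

≈ 16,600 residents

A = (129000 − 10600)/10600 = 11.16981
P(29) = 129000 / (1 + 11.16981·e^(−0.0173·29)) = 129000 / (1 + 11.16981·0.6055)
= 129000 / 7.76333 ≈ 16616.59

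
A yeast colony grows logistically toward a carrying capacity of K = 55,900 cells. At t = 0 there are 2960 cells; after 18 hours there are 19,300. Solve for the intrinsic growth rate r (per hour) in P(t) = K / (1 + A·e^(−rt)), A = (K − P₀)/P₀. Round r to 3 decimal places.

r ≈ 0.125 per hour

A = (55900 − 2960)/2960 = 17.88514
19300 = 55900/(1 + 17.88514·e^(−r·18)) → e^(−18r) = (2.89637 − 1)/17.88514 = 0.106031
r = −ln(0.106031)/18 = 2.24403/18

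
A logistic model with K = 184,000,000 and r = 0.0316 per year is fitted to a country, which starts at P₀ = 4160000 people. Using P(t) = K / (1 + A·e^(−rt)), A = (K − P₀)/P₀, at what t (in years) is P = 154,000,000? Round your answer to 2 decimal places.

A = (184000000 − 4160000)/4160000 = 43.23077
154000000 = 184000000/(1 + 43.23077·e^(−0.0316t)) → 1 + 43.23077·e^(−0.0316t) = 1.19481
e^(−0.0316t) = 0.004506 → t = ln(221.91795)/0.0316 = 5.40231/0.0316

t ≈ 170.96 years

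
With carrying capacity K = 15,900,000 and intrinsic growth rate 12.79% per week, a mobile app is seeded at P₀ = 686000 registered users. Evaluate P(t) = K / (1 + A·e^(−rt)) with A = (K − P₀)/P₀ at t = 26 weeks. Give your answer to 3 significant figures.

A = (15900000 − 686000)/686000 = 22.17784
P(26) = 15900000 / (1 + 22.17784·e^(−0.1279·26)) = 15900000 / (1 + 22.17784·0.035958)
= 15900000 / 1.79747 ≈ 8845747.83

≈ 8,850,000 registered users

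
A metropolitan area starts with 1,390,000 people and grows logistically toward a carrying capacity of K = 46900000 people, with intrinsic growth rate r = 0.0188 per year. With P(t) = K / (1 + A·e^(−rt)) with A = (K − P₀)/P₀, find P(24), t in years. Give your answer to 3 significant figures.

A = (46900000 − 1390000)/1390000 = 32.74101
P(24) = 46900000 / (1 + 32.74101·e^(−0.0188·24)) = 46900000 / (1 + 32.74101·0.636863)
= 46900000 / 21.85155 ≈ 2146300.73

≈ 2,150,000 people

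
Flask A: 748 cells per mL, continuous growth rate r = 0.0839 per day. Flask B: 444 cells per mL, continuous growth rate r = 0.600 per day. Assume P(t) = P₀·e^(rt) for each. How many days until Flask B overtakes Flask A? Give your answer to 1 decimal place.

t ≈ 1.0 days

748·e^(0.0839t) = 444·e^(0.6t)
748/444 = e^((0.6 − 0.0839)t) → ln(1.68468) = 0.5161·t
t = 0.52158 / 0.5161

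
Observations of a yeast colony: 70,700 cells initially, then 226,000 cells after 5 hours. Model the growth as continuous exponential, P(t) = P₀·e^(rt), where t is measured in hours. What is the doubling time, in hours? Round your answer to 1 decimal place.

r = ln(226000/70700) / 5 = ln(3.19661) / 5 ≈ 0.232418 per hour
doubling time = ln 2 / |r| = 0.69315 / 0.232418

doubling time ≈ 3.0 hours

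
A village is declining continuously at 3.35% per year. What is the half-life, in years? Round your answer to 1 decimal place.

half-life = ln(2) / |r| = 0.69315 / 0.0335

half-life ≈ 20.7 years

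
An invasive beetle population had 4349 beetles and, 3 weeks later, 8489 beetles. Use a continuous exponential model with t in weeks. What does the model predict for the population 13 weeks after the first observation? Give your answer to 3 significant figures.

r = ln(8489/4349) / 3 ≈ 0.222942 per week
P(13) = 4349 · e^(0.222942·13) = 4349 · 18.14224 ≈ 78900.6

≈ 78,900 beetles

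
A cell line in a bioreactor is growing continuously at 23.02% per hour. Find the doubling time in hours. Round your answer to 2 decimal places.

doubling time ≈ 3.01 hours

doubling time = ln(2) / |r| = 0.69315 / 0.2302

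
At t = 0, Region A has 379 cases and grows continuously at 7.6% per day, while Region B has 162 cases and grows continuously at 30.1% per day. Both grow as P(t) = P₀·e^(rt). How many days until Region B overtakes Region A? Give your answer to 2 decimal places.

379·e^(0.076t) = 162·e^(0.301t)
379/162 = e^((0.301 − 0.076)t) → ln(2.33951) = 0.225·t
t = 0.84994 / 0.225

t ≈ 3.78 days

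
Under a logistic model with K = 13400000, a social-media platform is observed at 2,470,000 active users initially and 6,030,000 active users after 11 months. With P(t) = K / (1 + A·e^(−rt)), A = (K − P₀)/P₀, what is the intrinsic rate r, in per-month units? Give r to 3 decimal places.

r ≈ 0.117 per month

A = (13400000 − 2470000)/2470000 = 4.4251
6030000 = 13400000/(1 + 4.4251·e^(−r·11)) → e^(−11r) = (2.22222 − 1)/4.4251 = 0.276202
r = −ln(0.276202)/11 = 1.28662/11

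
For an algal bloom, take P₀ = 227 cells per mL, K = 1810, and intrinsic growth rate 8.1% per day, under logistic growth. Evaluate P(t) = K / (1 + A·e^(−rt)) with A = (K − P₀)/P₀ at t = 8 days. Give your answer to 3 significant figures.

A = (1810 − 227)/227 = 6.97357
P(8) = 1810 / (1 + 6.97357·e^(−0.081·8)) = 1810 / (1 + 6.97357·0.523091)
= 1810 / 4.64781 ≈ 389.43

≈ 389 cells per mL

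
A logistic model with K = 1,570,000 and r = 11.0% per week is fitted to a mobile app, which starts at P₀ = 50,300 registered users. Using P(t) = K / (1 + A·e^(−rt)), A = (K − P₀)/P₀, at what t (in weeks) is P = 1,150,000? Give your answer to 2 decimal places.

t ≈ 40.14 weeks

A = (1570000 − 50300)/50300 = 30.21272
1150000 = 1570000/(1 + 30.21272·e^(−0.11t)) → 1 + 30.21272·e^(−0.11t) = 1.36522
e^(−0.11t) = 0.012088 → t = ln(82.72531)/0.11 = 4.41553/0.11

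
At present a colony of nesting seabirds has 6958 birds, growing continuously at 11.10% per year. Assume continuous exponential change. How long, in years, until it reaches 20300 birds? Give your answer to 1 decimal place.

20300 = 6958 · e^(0.111·t)
t = ln(20300/6958) / 0.111 = ln(2.91751) / 0.111 = 1.07073 / 0.111

t ≈ 9.6 years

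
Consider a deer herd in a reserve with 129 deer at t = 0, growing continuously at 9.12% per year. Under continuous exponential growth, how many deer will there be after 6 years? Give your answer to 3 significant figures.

P(6) = 129 · e^(0.0912·6) = 129 · e^(0.5472)
= 129 · 1.72841 ≈ 222.96

≈ 223 deer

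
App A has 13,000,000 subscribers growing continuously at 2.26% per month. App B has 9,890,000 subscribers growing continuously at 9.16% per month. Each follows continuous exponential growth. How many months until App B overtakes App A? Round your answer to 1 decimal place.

13000000·e^(0.0226t) = 9890000·e^(0.0916t)
13000000/9890000 = e^((0.0916 − 0.0226)t) → ln(1.31446) = 0.069·t
t = 0.27343 / 0.069

t ≈ 4.0 months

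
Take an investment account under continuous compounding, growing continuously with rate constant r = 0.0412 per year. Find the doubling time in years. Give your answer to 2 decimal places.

doubling time = ln(2) / |r| = 0.69315 / 0.0412

doubling time ≈ 16.82 years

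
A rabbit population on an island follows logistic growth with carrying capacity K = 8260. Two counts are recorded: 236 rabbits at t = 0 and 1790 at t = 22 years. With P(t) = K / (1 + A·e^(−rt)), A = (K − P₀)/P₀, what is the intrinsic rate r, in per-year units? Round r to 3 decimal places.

A = (8260 − 236)/236 = 34
1790 = 8260/(1 + 34·e^(−r·22)) → e^(−22r) = (4.61453 − 1)/34 = 0.10631
r = −ln(0.10631)/22 = 2.2414/22

r ≈ 0.102 per year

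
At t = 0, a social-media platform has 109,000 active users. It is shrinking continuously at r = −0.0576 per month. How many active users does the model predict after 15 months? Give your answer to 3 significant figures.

P(15) = 109000 · e^(-0.0576·15) = 109000 · e^(-0.864)
= 109000 · 0.42147 ≈ 45940.54

≈ 45,900 active users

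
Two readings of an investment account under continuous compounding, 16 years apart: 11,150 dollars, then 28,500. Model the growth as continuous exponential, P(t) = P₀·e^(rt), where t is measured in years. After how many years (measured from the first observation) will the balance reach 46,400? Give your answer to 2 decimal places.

t ≈ 24.31 years

r = ln(28500/11150) / 16 ≈ 0.058654 per year
t = ln(46400/11150) / r = 1.42586 / 0.058654 ≈ 24.31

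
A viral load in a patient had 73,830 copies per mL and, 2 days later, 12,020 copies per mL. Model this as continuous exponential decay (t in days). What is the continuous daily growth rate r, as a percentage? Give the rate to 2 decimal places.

12020 = 73830 · e^(r·2)
e^(2r) = 12020/73830 = 0.16281
r = ln(0.16281) / 2 = -1.81519 / 2

r ≈ -90.76% per day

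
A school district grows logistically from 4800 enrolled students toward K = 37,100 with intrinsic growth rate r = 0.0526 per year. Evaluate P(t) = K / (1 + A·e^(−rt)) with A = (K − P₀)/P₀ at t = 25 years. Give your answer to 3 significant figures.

≈ 13,200 enrolled students

A = (37100 − 4800)/4800 = 6.72917
P(25) = 37100 / (1 + 6.72917·e^(−0.0526·25)) = 37100 / (1 + 6.72917·0.268474)
= 37100 / 2.80661 ≈ 13218.8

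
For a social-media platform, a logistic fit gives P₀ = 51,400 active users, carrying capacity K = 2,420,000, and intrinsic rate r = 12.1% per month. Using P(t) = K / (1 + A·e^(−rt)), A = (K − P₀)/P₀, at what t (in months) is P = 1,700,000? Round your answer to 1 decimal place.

t ≈ 38.8 months

A = (2420000 − 51400)/51400 = 46.08171
1700000 = 2420000/(1 + 46.08171·e^(−0.121t)) → 1 + 46.08171·e^(−0.121t) = 1.42353
e^(−0.121t) = 0.009191 → t = ln(108.80404)/0.121 = 4.68955/0.121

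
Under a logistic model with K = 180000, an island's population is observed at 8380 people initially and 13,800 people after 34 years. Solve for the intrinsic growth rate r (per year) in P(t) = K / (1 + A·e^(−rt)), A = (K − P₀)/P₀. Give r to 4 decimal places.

A = (180000 − 8380)/8380 = 20.47971
13800 = 180000/(1 + 20.47971·e^(−r·34)) → e^(−34r) = (13.04348 − 1)/20.47971 = 0.588069
r = −ln(0.588069)/34 = 0.53091/34

r ≈ 0.0156 per year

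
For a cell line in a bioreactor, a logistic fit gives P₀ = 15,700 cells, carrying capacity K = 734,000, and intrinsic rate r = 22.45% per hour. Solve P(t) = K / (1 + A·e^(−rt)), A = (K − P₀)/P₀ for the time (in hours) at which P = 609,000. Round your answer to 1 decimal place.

A = (734000 − 15700)/15700 = 45.75159
609000 = 734000/(1 + 45.75159·e^(−0.2245t)) → 1 + 45.75159·e^(−0.2245t) = 1.20525
e^(−0.2245t) = 0.004486 → t = ln(222.90176)/0.2245 = 5.40673/0.2245

t ≈ 24.1 hours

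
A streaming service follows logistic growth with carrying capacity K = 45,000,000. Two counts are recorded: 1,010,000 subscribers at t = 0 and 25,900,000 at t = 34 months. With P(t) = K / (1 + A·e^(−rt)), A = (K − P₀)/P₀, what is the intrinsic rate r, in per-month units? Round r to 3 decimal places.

A = (45000000 − 1010000)/1010000 = 43.55446
25900000 = 45000000/(1 + 43.55446·e^(−r·34)) → e^(−34r) = (1.73745 − 1)/43.55446 = 0.016932
r = −ln(0.016932)/34 = 4.07857/34

r ≈ 0.120 per month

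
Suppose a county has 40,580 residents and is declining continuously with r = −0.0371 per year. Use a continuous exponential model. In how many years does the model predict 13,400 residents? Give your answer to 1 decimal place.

13400 = 40580 · e^(-0.0371·t)
t = ln(13400/40580) / -0.0371 = ln(0.33021) / -0.0371 = -1.10802 / -0.0371

t ≈ 29.9 years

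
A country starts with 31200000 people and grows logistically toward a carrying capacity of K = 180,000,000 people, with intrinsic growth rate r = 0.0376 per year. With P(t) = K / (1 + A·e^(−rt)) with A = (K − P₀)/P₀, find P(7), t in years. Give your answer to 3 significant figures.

A = (180000000 − 31200000)/31200000 = 4.76923
P(7) = 180000000 / (1 + 4.76923·e^(−0.0376·7)) = 180000000 / (1 + 4.76923·0.768588)
= 180000000 / 4.66557 ≈ 38580459.25

≈ 38,600,000 people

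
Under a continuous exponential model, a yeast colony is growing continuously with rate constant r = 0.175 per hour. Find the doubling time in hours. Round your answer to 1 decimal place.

doubling time = ln(2) / |r| = 0.69315 / 0.175

doubling time ≈ 4.0 hours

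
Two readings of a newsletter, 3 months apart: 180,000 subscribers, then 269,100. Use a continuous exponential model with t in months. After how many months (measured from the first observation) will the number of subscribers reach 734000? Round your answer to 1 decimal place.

r = ln(269100/180000) / 3 ≈ 0.134042 per month
t = ln(734000/180000) / r = 1.40555 / 0.134042 ≈ 10.486

t ≈ 10.5 months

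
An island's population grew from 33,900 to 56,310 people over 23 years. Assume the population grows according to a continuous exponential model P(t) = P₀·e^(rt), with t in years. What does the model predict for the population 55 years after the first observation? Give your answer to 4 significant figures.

r = ln(56310/33900) / 23 ≈ 0.022063 per year
P(55) = 33900 · e^(0.022063·55) = 33900 · 3.36519 ≈ 114079.94

≈ 114,100 people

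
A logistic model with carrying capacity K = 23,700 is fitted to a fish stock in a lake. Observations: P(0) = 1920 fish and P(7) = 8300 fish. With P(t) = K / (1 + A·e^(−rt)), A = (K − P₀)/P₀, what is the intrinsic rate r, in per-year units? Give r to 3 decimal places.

A = (23700 − 1920)/1920 = 11.34375
8300 = 23700/(1 + 11.34375·e^(−r·7)) → e^(−7r) = (2.85542 − 1)/11.34375 = 0.163563
r = −ln(0.163563)/7 = 1.81055/7

r ≈ 0.259 per year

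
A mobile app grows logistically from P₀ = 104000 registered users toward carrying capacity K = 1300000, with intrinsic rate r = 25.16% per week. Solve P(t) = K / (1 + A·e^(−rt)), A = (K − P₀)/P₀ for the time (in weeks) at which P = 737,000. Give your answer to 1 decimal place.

A = (1300000 − 104000)/104000 = 11.5
737000 = 1300000/(1 + 11.5·e^(−0.2516t)) → 1 + 11.5·e^(−0.2516t) = 1.76391
e^(−0.2516t) = 0.066427 → t = ln(15.05417)/0.2516 = 2.71166/0.2516

t ≈ 10.8 weeks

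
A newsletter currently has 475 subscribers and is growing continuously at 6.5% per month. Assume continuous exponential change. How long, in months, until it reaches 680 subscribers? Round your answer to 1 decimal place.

680 = 475 · e^(0.065·t)
t = ln(680/475) / 0.065 = ln(1.43158) / 0.065 = 0.35878 / 0.065

t ≈ 5.5 months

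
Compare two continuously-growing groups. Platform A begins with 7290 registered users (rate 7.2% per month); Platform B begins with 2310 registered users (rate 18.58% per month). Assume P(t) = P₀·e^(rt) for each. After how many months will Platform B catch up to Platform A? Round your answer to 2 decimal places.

7290·e^(0.072t) = 2310·e^(0.1858t)
7290/2310 = e^((0.1858 − 0.072)t) → ln(3.15584) = 0.1138·t
t = 1.14926 / 0.1138

t ≈ 10.10 months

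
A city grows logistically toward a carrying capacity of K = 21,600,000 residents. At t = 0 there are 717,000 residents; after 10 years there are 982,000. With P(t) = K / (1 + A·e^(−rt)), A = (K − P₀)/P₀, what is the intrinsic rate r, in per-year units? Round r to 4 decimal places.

r ≈ 0.0327 per year

A = (21600000 − 717000)/717000 = 29.12552
982000 = 21600000/(1 + 29.12552·e^(−r·10)) → e^(−10r) = (21.99593 − 1)/29.12552 = 0.720877
r = −ln(0.720877)/10 = 0.32729/10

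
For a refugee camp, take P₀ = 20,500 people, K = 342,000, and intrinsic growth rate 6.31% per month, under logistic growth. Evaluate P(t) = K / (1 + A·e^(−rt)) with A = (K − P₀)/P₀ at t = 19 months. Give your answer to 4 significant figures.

≈ 59,700 people

A = (342000 − 20500)/20500 = 15.68293
P(19) = 342000 / (1 + 15.68293·e^(−0.0631·19)) = 342000 / (1 + 15.68293·0.301526)
= 342000 / 5.72881 ≈ 59698.31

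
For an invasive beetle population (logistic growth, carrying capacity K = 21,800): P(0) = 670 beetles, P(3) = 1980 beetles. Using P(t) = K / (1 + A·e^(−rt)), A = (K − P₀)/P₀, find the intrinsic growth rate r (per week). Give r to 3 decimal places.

A = (21800 − 670)/670 = 31.53731
1980 = 21800/(1 + 31.53731·e^(−r·3)) → e^(−3r) = (11.0101 − 1)/31.53731 = 0.317405
r = −ln(0.317405)/3 = 1.14758/3

r ≈ 0.383 per week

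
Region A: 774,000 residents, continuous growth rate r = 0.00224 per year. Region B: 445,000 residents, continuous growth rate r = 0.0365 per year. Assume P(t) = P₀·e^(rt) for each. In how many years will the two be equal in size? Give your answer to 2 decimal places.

774000·e^(0.00224t) = 445000·e^(0.0365t)
774000/445000 = e^((0.0365 − 0.00224)t) → ln(1.73933) = 0.03426·t
t = 0.5535 / 0.03426

t ≈ 16.16 years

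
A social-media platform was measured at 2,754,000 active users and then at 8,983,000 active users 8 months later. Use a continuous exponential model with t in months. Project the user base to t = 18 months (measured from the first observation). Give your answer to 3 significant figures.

≈ 39,400,000 active users

r = ln(8983000/2754000) / 8 ≈ 0.147785 per month
P(18) = 2754000 · e^(0.147785·18) = 2754000 · 14.29813 ≈ 39377054.74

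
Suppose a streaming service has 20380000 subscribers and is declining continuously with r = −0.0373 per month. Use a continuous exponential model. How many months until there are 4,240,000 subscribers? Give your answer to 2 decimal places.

t ≈ 42.09 months

4240000 = 20380000 · e^(-0.0373·t)
t = ln(4240000/20380000) / -0.0373 = ln(0.20805) / -0.0373 = -1.56999 / -0.0373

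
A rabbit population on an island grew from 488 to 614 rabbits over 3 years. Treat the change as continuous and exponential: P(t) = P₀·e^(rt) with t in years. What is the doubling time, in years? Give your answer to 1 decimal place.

r = ln(614/488) / 3 = ln(1.2582) / 3 ≈ 0.07656 per year
doubling time = ln 2 / |r| = 0.69315 / 0.07656

doubling time ≈ 9.1 years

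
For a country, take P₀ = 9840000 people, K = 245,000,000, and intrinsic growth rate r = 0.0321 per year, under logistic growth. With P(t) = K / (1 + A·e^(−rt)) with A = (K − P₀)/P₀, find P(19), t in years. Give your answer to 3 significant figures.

≈ 17,500,000 people

A = (245000000 − 9840000)/9840000 = 23.89837
P(19) = 245000000 / (1 + 23.89837·e^(−0.0321·19)) = 245000000 / (1 + 23.89837·0.543405)
= 245000000 / 13.9865 ≈ 17516890.21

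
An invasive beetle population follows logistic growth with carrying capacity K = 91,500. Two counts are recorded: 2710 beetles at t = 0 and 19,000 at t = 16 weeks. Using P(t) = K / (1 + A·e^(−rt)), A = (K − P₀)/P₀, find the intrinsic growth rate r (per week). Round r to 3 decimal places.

A = (91500 − 2710)/2710 = 32.76384
19000 = 91500/(1 + 32.76384·e^(−r·16)) → e^(−16r) = (4.81579 − 1)/32.76384 = 0.116463
r = −ln(0.116463)/16 = 2.15018/16

r ≈ 0.134 per week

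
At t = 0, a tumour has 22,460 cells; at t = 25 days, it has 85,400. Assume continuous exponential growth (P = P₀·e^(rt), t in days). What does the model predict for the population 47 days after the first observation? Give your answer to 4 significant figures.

r = ln(85400/22460) / 25 ≈ 0.053424 per day
P(47) = 22460 · e^(0.053424·47) = 22460 · 12.31659 ≈ 276630.6

≈ 276,600 cells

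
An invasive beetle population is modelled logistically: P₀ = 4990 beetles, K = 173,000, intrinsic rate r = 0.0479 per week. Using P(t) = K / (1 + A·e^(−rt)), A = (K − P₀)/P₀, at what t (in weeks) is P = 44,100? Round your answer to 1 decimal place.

t ≈ 51.0 weeks

A = (173000 − 4990)/4990 = 33.66934
44100 = 173000/(1 + 33.66934·e^(−0.0479t)) → 1 + 33.66934·e^(−0.0479t) = 3.9229
e^(−0.0479t) = 0.086812 → t = ln(11.51915)/0.0479 = 2.44401/0.0479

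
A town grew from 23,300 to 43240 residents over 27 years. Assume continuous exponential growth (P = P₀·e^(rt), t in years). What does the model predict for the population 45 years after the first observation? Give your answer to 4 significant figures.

r = ln(43240/23300) / 27 ≈ 0.0229 per year
P(45) = 23300 · e^(0.0229·45) = 23300 · 2.80253 ≈ 65298.85

≈ 65,300 residents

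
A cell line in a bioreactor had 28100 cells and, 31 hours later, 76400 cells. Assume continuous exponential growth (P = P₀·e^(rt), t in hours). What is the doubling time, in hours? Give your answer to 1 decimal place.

r = ln(76400/28100) / 31 = ln(2.71886) / 31 ≈ 0.032265 per hour
doubling time = ln 2 / |r| = 0.69315 / 0.032265

doubling time ≈ 21.5 hours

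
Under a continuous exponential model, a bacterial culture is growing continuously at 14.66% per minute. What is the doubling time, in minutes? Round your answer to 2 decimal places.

doubling time = ln(2) / |r| = 0.69315 / 0.1466

doubling time ≈ 4.73 minutes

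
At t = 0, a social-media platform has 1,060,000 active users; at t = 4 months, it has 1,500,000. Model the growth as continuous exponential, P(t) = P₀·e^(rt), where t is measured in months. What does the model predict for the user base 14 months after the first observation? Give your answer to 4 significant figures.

≈ 3,573,000 active users

r = ln(1500000/1060000) / 4 ≈ 0.086799 per month
P(14) = 1060000 · e^(0.086799·14) = 1060000 · 3.37092 ≈ 3573178.76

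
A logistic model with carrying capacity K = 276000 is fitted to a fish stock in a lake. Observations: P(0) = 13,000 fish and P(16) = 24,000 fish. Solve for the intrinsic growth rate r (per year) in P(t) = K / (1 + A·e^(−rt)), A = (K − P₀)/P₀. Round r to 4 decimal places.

r ≈ 0.0410 per year

A = (276000 − 13000)/13000 = 20.23077
24000 = 276000/(1 + 20.23077·e^(−r·16)) → e^(−16r) = (11.5 − 1)/20.23077 = 0.519011
r = −ln(0.519011)/16 = 0.65583/16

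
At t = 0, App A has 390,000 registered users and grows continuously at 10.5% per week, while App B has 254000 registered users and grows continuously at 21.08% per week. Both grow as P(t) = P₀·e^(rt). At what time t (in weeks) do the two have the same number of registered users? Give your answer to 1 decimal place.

390000·e^(0.105t) = 254000·e^(0.2108t)
390000/254000 = e^((0.2108 − 0.105)t) → ln(1.53543) = 0.1058·t
t = 0.42881 / 0.1058

t ≈ 4.1 weeks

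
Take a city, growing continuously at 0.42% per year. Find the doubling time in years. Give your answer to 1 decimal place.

doubling time ≈ 165.0 years

doubling time = ln(2) / |r| = 0.69315 / 0.0042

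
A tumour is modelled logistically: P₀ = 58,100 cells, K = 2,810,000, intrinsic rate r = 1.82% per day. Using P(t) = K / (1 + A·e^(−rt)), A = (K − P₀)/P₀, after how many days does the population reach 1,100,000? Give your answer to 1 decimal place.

A = (2810000 − 58100)/58100 = 47.36489
1100000 = 2810000/(1 + 47.36489·e^(−0.0182t)) → 1 + 47.36489·e^(−0.0182t) = 2.55455
e^(−0.0182t) = 0.032821 → t = ln(30.46864)/0.0182 = 3.4167/0.0182

t ≈ 187.7 days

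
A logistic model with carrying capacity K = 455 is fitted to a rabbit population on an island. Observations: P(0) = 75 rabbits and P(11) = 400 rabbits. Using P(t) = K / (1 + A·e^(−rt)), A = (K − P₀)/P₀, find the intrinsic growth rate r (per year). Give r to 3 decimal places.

A = (455 − 75)/75 = 5.06667
400 = 455/(1 + 5.06667·e^(−r·11)) → e^(−11r) = (1.1375 − 1)/5.06667 = 0.027138
r = −ln(0.027138)/11 = 3.60681/11

r ≈ 0.328 per year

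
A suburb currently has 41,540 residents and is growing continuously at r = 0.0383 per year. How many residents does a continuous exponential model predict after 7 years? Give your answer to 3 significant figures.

≈ 54,300 residents

P(7) = 41540 · e^(0.0383·7) = 41540 · e^(0.2681)
= 41540 · 1.30748 ≈ 54312.63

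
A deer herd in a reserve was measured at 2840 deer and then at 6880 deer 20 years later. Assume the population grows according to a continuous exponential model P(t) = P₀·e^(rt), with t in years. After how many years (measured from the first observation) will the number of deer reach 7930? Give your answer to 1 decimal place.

r = ln(6880/2840) / 20 ≈ 0.044241 per year
t = ln(7930/2840) / r = 1.02685 / 0.044241 ≈ 23.21

t ≈ 23.2 years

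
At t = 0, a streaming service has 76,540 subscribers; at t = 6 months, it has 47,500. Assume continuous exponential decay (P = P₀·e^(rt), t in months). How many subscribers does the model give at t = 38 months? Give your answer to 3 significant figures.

r = ln(47500/76540) / 6 ≈ -0.079514 per month
P(38) = 76540 · e^(-0.079514·38) = 76540 · 0.04873 ≈ 3729.53

≈ 3,730 subscribers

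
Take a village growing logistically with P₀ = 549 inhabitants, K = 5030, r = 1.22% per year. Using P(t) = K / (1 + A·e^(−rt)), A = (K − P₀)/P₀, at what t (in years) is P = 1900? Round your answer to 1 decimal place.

t ≈ 131.2 years

A = (5030 − 549)/549 = 8.16211
1900 = 5030/(1 + 8.16211·e^(−0.0122t)) → 1 + 8.16211·e^(−0.0122t) = 2.64737
e^(−0.0122t) = 0.201831 → t = ln(4.95464)/0.0122 = 1.60032/0.0122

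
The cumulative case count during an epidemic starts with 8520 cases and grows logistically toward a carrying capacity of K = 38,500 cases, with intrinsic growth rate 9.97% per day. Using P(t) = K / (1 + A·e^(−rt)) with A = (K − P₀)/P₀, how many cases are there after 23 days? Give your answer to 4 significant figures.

A = (38500 − 8520)/8520 = 3.51878
P(23) = 38500 / (1 + 3.51878·e^(−0.0997·23)) = 38500 / (1 + 3.51878·0.100953)
= 38500 / 1.35523 ≈ 28408.43

≈ 28,410 cases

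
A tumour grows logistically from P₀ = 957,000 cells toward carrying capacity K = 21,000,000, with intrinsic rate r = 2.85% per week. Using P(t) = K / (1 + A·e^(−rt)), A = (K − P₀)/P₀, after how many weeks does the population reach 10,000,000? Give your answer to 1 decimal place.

A = (21000000 − 957000)/957000 = 20.94357
10000000 = 21000000/(1 + 20.94357·e^(−0.0285t)) → 1 + 20.94357·e^(−0.0285t) = 2.1
e^(−0.0285t) = 0.052522 → t = ln(19.03961)/0.0285 = 2.94652/0.0285

t ≈ 103.4 weeks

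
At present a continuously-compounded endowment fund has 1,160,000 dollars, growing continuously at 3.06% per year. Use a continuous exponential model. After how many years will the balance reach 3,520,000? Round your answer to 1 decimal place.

t ≈ 36.3 years

3520000 = 1160000 · e^(0.0306·t)
t = ln(3520000/1160000) / 0.0306 = ln(3.03448) / 0.0306 = 1.11004 / 0.0306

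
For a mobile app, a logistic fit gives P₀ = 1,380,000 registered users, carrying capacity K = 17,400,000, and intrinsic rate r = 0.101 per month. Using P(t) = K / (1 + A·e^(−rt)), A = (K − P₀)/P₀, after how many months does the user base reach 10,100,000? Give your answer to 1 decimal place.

t ≈ 27.5 months

A = (17400000 − 1380000)/1380000 = 11.6087
10100000 = 17400000/(1 + 11.6087·e^(−0.101t)) → 1 + 11.6087·e^(−0.101t) = 1.72277
e^(−0.101t) = 0.062261 → t = ln(16.06135)/0.101 = 2.77642/0.101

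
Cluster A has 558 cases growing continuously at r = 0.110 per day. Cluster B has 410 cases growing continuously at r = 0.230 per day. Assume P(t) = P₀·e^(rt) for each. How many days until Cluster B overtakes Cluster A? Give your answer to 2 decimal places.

558·e^(0.11t) = 410·e^(0.23t)
558/410 = e^((0.23 − 0.11)t) → ln(1.36098) = 0.12·t
t = 0.3082 / 0.12

t ≈ 2.57 days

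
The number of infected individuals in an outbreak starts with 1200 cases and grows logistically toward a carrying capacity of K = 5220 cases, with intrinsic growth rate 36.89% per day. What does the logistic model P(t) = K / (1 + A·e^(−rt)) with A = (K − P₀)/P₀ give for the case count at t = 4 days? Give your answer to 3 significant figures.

A = (5220 − 1200)/1200 = 3.35
P(4) = 5220 / (1 + 3.35·e^(−0.3689·4)) = 5220 / (1 + 3.35·0.228642)
= 5220 / 1.76595 ≈ 2955.92

≈ 2,960 cases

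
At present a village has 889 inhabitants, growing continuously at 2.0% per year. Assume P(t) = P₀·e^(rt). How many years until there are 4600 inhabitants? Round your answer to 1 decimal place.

t ≈ 82.2 years

4600 = 889 · e^(0.02·t)
t = ln(4600/889) / 0.02 = ln(5.17435) / 0.02 = 1.64371 / 0.02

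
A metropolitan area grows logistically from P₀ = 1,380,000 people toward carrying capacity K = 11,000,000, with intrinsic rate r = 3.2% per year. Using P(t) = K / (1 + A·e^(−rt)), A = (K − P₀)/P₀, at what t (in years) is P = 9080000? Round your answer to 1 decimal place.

t ≈ 109.2 years

A = (11000000 − 1380000)/1380000 = 6.97101
9080000 = 11000000/(1 + 6.97101·e^(−0.032t)) → 1 + 6.97101·e^(−0.032t) = 1.21145
e^(−0.032t) = 0.030333 → t = ln(32.96709)/0.032 = 3.49551/0.032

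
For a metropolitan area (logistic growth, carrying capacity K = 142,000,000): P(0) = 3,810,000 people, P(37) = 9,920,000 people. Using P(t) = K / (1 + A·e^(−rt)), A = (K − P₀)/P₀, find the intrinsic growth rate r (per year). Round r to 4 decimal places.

r ≈ 0.0271 per year

A = (142000000 − 3810000)/3810000 = 36.27034
9920000 = 142000000/(1 + 36.27034·e^(−r·37)) → e^(−37r) = (14.31452 − 1)/36.27034 = 0.367091
r = −ln(0.367091)/37 = 1.00215/37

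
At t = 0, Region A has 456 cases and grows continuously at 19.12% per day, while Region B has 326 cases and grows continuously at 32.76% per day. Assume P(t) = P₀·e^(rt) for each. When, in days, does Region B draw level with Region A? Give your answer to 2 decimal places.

456·e^(0.1912t) = 326·e^(0.3276t)
456/326 = e^((0.3276 − 0.1912)t) → ln(1.39877) = 0.1364·t
t = 0.3356 / 0.1364

t ≈ 2.46 days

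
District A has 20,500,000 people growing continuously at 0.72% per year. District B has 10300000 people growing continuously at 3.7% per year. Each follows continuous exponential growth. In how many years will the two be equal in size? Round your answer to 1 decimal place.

t ≈ 23.1 years

20500000·e^(0.0072t) = 10300000·e^(0.037t)
20500000/10300000 = e^((0.037 − 0.0072)t) → ln(1.99029) = 0.0298·t
t = 0.68828 / 0.0298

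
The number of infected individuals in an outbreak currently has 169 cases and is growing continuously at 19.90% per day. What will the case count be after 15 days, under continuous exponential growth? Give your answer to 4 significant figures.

≈ 3,344 cases

P(15) = 169 · e^(0.199·15) = 169 · e^(2.985)
= 169 · 19.7865 ≈ 3343.92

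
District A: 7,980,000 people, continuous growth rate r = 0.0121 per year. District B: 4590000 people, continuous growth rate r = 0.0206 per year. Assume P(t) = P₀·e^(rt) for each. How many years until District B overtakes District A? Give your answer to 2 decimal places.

t ≈ 65.07 years

7980000·e^(0.0121t) = 4590000·e^(0.0206t)
7980000/4590000 = e^((0.0206 − 0.0121)t) → ln(1.73856) = 0.0085·t
t = 0.55306 / 0.0085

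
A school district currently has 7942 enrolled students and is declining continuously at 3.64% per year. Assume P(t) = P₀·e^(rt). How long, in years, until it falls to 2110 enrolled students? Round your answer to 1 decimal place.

2110 = 7942 · e^(-0.0364·t)
t = ln(2110/7942) / -0.0364 = ln(0.26568) / -0.0364 = -1.32548 / -0.0364

t ≈ 36.4 years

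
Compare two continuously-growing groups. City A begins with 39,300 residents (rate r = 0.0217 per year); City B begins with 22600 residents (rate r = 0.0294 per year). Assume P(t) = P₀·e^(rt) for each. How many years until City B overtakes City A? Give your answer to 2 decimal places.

39300·e^(0.0217t) = 22600·e^(0.0294t)
39300/22600 = e^((0.0294 − 0.0217)t) → ln(1.73894) = 0.0077·t
t = 0.55327 / 0.0077

t ≈ 71.85 years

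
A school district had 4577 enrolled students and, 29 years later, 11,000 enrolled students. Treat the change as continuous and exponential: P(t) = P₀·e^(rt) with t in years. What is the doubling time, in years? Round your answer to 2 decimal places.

doubling time ≈ 22.92 years

r = ln(11000/4577) / 29 = ln(2.40332) / 29 ≈ 0.030236 per year
doubling time = ln 2 / |r| = 0.69315 / 0.030236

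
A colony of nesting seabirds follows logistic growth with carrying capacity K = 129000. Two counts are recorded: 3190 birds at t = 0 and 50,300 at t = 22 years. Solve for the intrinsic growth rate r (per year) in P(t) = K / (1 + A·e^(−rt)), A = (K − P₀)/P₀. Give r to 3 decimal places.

A = (129000 − 3190)/3190 = 39.43887
50300 = 129000/(1 + 39.43887·e^(−r·22)) → e^(−22r) = (2.56461 − 1)/39.43887 = 0.039672
r = −ln(0.039672)/22 = 3.22711/22

r ≈ 0.147 per year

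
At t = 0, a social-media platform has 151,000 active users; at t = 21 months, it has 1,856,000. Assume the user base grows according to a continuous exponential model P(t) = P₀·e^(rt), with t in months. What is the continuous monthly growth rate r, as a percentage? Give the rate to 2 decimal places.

r ≈ 11.95% per month

1856000 = 151000 · e^(r·21)
e^(21r) = 1856000/151000 = 12.29139
r = ln(12.29139) / 21 = 2.5089 / 21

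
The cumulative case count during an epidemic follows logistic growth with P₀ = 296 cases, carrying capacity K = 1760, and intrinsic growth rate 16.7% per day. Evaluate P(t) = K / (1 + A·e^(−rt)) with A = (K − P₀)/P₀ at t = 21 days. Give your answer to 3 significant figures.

A = (1760 − 296)/296 = 4.94595
P(21) = 1760 / (1 + 4.94595·e^(−0.167·21)) = 1760 / (1 + 4.94595·0.029987)
= 1760 / 1.14831 ≈ 1532.68

≈ 1,530 cases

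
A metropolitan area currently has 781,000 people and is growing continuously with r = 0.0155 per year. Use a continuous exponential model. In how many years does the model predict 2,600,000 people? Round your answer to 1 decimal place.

2600000 = 781000 · e^(0.0155·t)
t = ln(2600000/781000) / 0.0155 = ln(3.32907) / 0.0155 = 1.20269 / 0.0155

t ≈ 77.6 years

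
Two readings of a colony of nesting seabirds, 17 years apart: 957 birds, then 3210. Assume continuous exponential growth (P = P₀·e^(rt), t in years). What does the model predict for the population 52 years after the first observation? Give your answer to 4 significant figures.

r = ln(3210/957) / 17 ≈ 0.07119 per year
P(52) = 957 · e^(0.07119·52) = 957 · 40.52253 ≈ 38780.06

≈ 38,780 birds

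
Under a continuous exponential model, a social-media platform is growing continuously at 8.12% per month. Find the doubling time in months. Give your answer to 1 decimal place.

doubling time ≈ 8.5 months

doubling time = ln(2) / |r| = 0.69315 / 0.0812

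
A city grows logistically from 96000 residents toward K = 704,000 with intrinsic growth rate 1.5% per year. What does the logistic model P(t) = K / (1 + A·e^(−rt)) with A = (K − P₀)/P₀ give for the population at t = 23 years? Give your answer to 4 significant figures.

≈ 128,300 residents

A = (704000 − 96000)/96000 = 6.33333
P(23) = 704000 / (1 + 6.33333·e^(−0.015·23)) = 704000 / (1 + 6.33333·0.70822)
= 704000 / 5.4854 ≈ 128340.79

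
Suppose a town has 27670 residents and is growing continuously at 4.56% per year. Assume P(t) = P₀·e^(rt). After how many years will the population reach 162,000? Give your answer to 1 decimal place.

t ≈ 38.8 years

162000 = 27670 · e^(0.0456·t)
t = ln(162000/27670) / 0.0456 = ln(5.85472) / 0.0456 = 1.76725 / 0.0456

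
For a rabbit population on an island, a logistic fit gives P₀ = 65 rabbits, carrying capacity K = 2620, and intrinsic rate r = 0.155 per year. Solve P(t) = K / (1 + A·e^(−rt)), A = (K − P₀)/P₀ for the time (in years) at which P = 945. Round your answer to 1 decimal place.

t ≈ 20.0 years

A = (2620 − 65)/65 = 39.30769
945 = 2620/(1 + 39.30769·e^(−0.155t)) → 1 + 39.30769·e^(−0.155t) = 2.77249
e^(−0.155t) = 0.045093 → t = ln(22.17658)/0.155 = 3.09904/0.155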